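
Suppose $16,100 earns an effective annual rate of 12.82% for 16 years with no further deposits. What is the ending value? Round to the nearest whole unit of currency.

$110,918

16,100 × (1+0.1282)^16 = 16,100 × 6.889339 = 110,918.3505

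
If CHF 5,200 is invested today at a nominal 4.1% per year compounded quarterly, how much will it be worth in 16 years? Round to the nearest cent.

With 4 periods per year: i = 0.01025, n = 64.
FV = PV·(1+i)^n = 5,200 × 1.920644 = 9,987.3513

CHF 9,987.35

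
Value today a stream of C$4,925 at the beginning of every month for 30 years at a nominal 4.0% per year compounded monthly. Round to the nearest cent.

C$1,035,035.26

Periodic rate i = 0.04/12 = 0.00333333; n = 30 × 12 = 360 periods.
PV = 4925 × [1 − (1+0.00333333)^(−360)] / 0.00333333 × (1+i) = 4925 × 210.159445 = 1,035,035.2646
(annuity-due: payments at period start, so ×(1+i).)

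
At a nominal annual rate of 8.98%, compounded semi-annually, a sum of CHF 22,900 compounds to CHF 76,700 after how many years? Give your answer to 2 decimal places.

Periodic rate i = 0.0898/2 = 0.0449.
n = ln(76700/22900) / ln(1+0.0449) = ln(3.34934) / 0.043921 = 27.5212 half-years
= 27.5212/2 years

13.76 years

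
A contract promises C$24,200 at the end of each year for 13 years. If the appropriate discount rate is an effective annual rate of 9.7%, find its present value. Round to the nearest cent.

PV = PMT · [1 − (1+i)^(−n)] / i = 24200 · 7.215123 = 174,605.9779

C$174,605.98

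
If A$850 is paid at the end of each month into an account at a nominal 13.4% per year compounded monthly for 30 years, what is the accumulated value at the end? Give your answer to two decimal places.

A$4,070,397.26

With 12 periods per year: i = 0.0111667, n = 360.
FV = PMT · [(1+i)^n − 1] / i = 850 · 4788.702661 = 4,070,397.2618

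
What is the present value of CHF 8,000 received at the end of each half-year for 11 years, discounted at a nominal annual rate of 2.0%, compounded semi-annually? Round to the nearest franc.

Periodic rate i = 0.02/2 = 0.01; n = 11 × 2 = 22 periods.
Annuity factor a(22|0.01) = 19.660379; PV = 8000 × 19.660379 = 157,283.0347

CHF 157,283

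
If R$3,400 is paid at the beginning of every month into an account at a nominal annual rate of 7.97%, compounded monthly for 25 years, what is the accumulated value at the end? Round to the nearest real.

With 12 periods per year: i = 0.00664167, n = 300.
Accumulation factor s(300|0.00664167) × (1+i) = 952.688466; FV = 3400 × 952.688466 = 3,239,140.7852
(annuity-due: payments at period start, so ×(1+i).)

R$3,239,141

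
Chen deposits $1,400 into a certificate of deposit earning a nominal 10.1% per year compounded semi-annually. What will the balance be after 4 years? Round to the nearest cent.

Periodic rate i = 0.101/2 = 0.0505; n = 4 × 2 = 8 periods.
1,400 × (1+0.0505)^8 = 1,400 × 1.483093 = 2,076.3305

$2,076.33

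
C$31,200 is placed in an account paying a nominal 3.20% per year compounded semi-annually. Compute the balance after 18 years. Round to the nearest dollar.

C$55,249

Periodic rate i = 0.032/2 = 0.016; n = 18 × 2 = 36 periods.
FV = 31,200 × (1 + 0.016)^36 = 55,249.4654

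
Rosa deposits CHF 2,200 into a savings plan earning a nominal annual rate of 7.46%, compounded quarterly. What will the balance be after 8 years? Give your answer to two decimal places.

With 4 periods per year: i = 0.01865, n = 32.
FV = PV·(1+i)^n = 2,200 × 1.806341 = 3,973.9495

CHF 3,973.95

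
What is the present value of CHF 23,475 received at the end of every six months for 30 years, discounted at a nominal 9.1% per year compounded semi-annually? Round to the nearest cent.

With 2 periods per year: i = 0.0455, n = 60.
PV = PMT · [1 − (1+i)^(−n)] / i = 23475 · 20.455560 = 480,194.2777

CHF 480,194.28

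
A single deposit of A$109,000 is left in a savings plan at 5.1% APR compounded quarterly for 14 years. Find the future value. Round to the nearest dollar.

With 4 periods per year: i = 0.01275, n = 56.
FV = PV·(1+i)^n = 109,000 × 2.032947 = 221,591.2472

A$221,591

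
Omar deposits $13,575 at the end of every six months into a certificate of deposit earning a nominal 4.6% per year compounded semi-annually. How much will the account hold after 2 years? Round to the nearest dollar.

With 2 periods per year: i = 0.023, n = 4.
Accumulation factor s(4|0.023) = 4.140128; FV = 13575 × 4.140128 = 56,202.2399

$56,202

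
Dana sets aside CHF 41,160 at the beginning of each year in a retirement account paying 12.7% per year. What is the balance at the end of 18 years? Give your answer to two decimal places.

FV = 41160 × [(1+0.127)^18 − 1] / 0.127 × (1+i) = 41160 × 67.465726 = 2,776,889.2640
(Beginning-of-period payments → annuity-due factor ×(1+i).)

CHF 2,776,889.26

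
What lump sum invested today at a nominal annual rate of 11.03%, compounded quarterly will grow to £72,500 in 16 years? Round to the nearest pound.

With 4 periods per year: i = 0.027575, n = 64.
PV = FV·(1+i)^(−n) = 72,500 × 0.175361 = 12,713.7043

£12,714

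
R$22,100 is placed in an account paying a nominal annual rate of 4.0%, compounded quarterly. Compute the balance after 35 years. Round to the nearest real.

R$88,999

With 4 periods per year: i = 0.01, n = 140.
FV = 22,100 × (1 + 0.01)^140 = 88,998.8927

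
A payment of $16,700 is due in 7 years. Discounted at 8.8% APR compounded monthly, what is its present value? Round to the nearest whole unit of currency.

$9,040

i = 0.088/12 = 0.00733333 per month; n = 7·12 = 84.
PV = 16,700 / (1 + 0.00733333)^84 = 16,700 / 1.847350 = 9,039.9750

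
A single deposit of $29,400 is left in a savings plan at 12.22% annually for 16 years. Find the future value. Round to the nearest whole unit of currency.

29,400 × (1+0.1222)^16 = 29,400 × 6.325928 = 185,982.2769

$185,982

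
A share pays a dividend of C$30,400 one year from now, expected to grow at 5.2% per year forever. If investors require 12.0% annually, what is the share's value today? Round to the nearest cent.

C$447,058.82

PV = D₁/(r − g) = 30400/(0.12 − 0.052) = 447,058.8235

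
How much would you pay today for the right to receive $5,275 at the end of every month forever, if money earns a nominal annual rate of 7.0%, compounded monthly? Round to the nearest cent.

Periodic rate i = 0.07/12 = 0.00583333.
PV = PMT / i = 5275 / 0.00583333 = 904,285.7143

$904,285.71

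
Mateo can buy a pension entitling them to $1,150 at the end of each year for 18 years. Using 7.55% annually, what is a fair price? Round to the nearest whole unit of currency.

$11,123

PV = 1150 × [1 − (1+0.0755)^(−18)] / 0.0755 = 1150 × 9.671765 = 11,122.5299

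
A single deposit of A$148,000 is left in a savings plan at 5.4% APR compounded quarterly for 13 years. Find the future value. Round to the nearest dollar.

A$297,233

With 4 periods per year: i = 0.0135, n = 52.
148,000 × (1+0.0135)^52 = 148,000 × 2.008330 = 297,232.8960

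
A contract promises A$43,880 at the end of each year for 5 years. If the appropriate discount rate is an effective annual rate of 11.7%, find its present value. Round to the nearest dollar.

Annuity factor a(5|0.117) = 3.631728; PV = 43880 × 3.631728 = 159,360.2436

A$159,360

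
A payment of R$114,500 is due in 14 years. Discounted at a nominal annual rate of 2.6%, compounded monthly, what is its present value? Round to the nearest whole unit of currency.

R$79,596

Periodic rate i = 0.026/12 = 0.00216667; n = 14 × 12 = 168 periods.
PV = FV·(1+i)^(−n) = 114,500 × 0.695165 = 79,596.3779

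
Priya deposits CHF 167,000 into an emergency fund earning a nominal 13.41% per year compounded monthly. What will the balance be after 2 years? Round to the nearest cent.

CHF 218,046.06

With 12 periods per year: i = 0.011175, n = 24.
167,000 × (1+0.011175)^24 = 167,000 × 1.305665 = 218,046.0582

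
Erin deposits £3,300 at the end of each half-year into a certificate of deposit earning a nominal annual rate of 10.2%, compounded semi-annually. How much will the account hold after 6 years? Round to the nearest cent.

£52,831.59

With 2 periods per year: i = 0.051, n = 12.
FV = PMT · [(1+i)^n − 1] / i = 3300 · 16.009573 = 52,831.5925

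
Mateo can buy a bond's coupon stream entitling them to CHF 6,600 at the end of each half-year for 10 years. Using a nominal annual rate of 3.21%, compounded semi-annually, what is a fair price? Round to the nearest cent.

CHF 112,148.78

With 2 periods per year: i = 0.01605, n = 20.
PV = 6600 × [1 − (1+0.01605)^(−20)] / 0.01605 = 6600 × 16.992239 = 112,148.7790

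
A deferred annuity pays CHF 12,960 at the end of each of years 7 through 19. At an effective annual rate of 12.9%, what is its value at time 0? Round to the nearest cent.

Value one period before first payment (t=6): 12960 × [1 − (1+0.129)^(−13)] / 0.129 = 12960 × 6.150946 = 79,716.2656
PV₀ = 79,716.2656 / (1+0.129)^6 = 79,716.2656 / 2.070922 = 38,493.1360

CHF 38,493.14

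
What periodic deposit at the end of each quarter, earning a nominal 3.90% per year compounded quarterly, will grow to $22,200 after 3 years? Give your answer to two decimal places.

With 4 periods per year: i = 0.00975, n = 12.
FV-annuity factor = 12.664880; PMT = 22200 / 12.664880 = 1,752.8789

$1,752.88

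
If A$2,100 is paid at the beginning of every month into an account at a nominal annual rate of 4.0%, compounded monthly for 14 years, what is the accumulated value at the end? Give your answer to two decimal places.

With 12 periods per year: i = 0.00333333, n = 168.
FV = PMT · [(1+i)^n − 1] / i × (1+i) = 2100 · 225.461919 = 473,470.0298
Payments are at the start of each period, so multiply by (1+i).

A$473,470.03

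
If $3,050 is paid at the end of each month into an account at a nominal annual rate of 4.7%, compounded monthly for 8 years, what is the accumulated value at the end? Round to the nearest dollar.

With 12 periods per year: i = 0.00391667, n = 96.
Accumulation factor s(96|0.00391667) = 116.266695; FV = 3050 × 116.266695 = 354,613.4191

$354,613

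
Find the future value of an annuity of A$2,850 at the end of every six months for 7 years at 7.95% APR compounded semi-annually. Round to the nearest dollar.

A$52,043

i = 0.0795/2 = 0.03975 per half-year; n = 7·2 = 14.
FV = PMT · [(1+i)^n − 1] / i = 2850 · 18.260573 = 52,042.6338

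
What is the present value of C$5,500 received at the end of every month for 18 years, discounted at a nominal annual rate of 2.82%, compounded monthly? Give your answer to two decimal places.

C$930,794.12

Periodic rate i = 0.0282/12 = 0.00235; n = 18 × 12 = 216 periods.
PV = 5500 × [1 − (1+0.00235)^(−216)] / 0.00235 = 5500 × 169.235294 = 930,794.1185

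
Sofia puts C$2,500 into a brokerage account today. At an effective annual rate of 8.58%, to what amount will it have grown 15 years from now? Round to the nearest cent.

2,500 × (1+0.0858)^15 = 2,500 × 3.437538 = 8,593.8460

C$8,593.85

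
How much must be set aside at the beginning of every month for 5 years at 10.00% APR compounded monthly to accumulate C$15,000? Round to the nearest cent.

C$192.10

Periodic rate i = 0.1/12 = 0.00833333; n = 5 × 12 = 60 periods.
PMT = 15000 / ( [(1+0.00833333)^60 − 1] / 0.00833333 × (1+i) ) = 15000 / 78.082381 = 192.1048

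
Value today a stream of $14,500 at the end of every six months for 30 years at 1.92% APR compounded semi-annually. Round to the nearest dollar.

With 2 periods per year: i = 0.0096, n = 60.
Annuity factor a(60|0.0096) = 45.449072; PV = 14500 × 45.449072 = 659,011.5512

$659,012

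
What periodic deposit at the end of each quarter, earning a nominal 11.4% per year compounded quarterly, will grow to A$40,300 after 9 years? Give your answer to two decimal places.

A$656.26

With 4 periods per year: i = 0.0285, n = 36.
PMT = 40300 / ( [(1+0.0285)^36 − 1] / 0.0285 ) = 40300 / 61.408389 = 656.2621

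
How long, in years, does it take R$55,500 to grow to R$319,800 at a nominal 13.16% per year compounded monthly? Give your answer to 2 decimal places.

Periodic rate i = 0.1316/12 = 0.0109667.
n = ln(319800/55500) / ln(1+0.0109667) = ln(5.76216) / 0.010907 = 160.5682 months
= 160.5682/12 years

13.38 years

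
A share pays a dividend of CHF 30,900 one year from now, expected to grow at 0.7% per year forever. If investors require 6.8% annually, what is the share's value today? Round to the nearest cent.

PV = PMT / (i − g) = 30900 / (0.068 − 0.007) = 30900 / 0.061000 = 506,557.3770

CHF 506,557.38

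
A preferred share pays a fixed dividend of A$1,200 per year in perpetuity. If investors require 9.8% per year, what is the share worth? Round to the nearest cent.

PV = PMT / i = 1200 / 0.098 = 12,244.8980

A$12,244.90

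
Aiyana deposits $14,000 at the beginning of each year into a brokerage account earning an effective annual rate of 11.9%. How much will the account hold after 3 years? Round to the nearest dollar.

FV = PMT · [(1+i)^n − 1] / i × (1+i) = 14000 · 3.772329 = 52,812.6082
(annuity-due: payments at period start, so ×(1+i).)

$52,813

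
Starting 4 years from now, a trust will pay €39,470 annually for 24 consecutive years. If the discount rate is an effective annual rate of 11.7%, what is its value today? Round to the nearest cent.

€225,051.58

Value one period before first payment (t=3): 39470 × [1 − (1+0.117)^(−24)] / 0.117 = 39470 × 7.946474 = 313,647.3295
PV₀ = 313,647.3295 / (1+0.117)^3 = 313,647.3295 / 1.393669 = 225,051.5844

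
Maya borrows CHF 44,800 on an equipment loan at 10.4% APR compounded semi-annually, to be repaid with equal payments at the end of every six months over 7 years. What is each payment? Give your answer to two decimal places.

i = 0.104/2 = 0.052 per half-year; n = 7·2 = 14.
PMT = 44800 / ( [1 − (1+0.052)^(−14)] / 0.052 ) = 44800 / 9.773270 = 4,583.9313

CHF 4,583.93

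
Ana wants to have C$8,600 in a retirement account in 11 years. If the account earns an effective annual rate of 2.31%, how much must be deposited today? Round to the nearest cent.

C$6,689.59

PV = FV·(1+i)^(−n) = 8,600 × 0.777859 = 6,689.5903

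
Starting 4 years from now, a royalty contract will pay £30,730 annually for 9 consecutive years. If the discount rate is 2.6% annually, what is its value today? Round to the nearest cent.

£225,724.92

Value one period before first payment (t=3): 30730 × [1 − (1+0.026)^(−9)] / 0.026 = 30730 × 7.933394 = 243,793.2043
Discount back 3 years: 243,793.2043 × (1+0.026)^(−3) = 243,793.2043 × 0.925887 = 225,724.9228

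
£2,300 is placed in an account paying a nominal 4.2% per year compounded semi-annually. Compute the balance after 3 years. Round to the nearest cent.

i = 0.042/2 = 0.021 per half-year; n = 3·2 = 6.
2,300 × (1+0.021)^6 = 2,300 × 1.132803 = 2,605.4473

£2,605.45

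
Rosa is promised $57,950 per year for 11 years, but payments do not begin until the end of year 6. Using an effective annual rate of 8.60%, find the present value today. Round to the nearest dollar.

PV at t=5 (ordinary 11-year annuity): 57950 × a(11|0.086) = 57950 × 6.935740 = 401,926.1253
Discount back 5 years: 401,926.1253 × (1+0.086)^(−5) = 401,926.1253 × 0.661989 = 266,070.7355

$266,071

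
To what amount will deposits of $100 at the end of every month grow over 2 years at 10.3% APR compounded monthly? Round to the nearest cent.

$2,652.51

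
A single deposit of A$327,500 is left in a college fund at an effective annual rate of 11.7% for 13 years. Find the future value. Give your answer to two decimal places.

A$1,380,074.57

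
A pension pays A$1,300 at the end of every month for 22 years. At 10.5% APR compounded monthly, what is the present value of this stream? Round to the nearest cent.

A$133,675.12

With 12 periods per year: i = 0.00875, n = 264.
PV = 1300 × [1 − (1+0.00875)^(−264)] / 0.00875 = 1300 × 102.827014 = 133,675.1187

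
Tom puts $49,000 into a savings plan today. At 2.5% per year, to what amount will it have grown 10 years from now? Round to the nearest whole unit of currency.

FV = PV·(1+i)^n = 49,000 × 1.280085 = 62,724.1427

$62,724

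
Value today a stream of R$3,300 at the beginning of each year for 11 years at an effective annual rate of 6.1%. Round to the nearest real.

R$27,474

PV = 3300 × [1 − (1+0.061)^(−11)] / 0.061 × (1+i) = 3300 × 8.325342 = 27,473.6289
(Beginning-of-period payments → annuity-due factor ×(1+i).)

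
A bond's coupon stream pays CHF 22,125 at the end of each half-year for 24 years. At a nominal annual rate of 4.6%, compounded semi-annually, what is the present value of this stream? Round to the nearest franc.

With 2 periods per year: i = 0.023, n = 48.
PV = PMT · [1 − (1+i)^(−n)] / i = 22125 · 28.881996 = 639,014.1539

CHF 639,014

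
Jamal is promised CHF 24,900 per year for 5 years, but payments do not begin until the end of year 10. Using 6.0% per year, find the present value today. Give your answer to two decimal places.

CHF 62,082.96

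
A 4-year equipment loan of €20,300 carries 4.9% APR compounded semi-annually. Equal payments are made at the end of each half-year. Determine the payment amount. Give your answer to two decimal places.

Periodic rate i = 0.049/2 = 0.0245; n = 4 × 2 = 8 periods.
Annuity-PV factor = 7.185448; PMT = 20300 / 7.185448 = 2,825.1544

€2,825.15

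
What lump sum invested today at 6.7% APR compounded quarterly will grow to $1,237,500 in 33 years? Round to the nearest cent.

Periodic rate i = 0.067/4 = 0.01675; n = 33 × 4 = 132 periods.
Discount factor = (1+0.01675)^(−132) = 0.111616; PV = 1,237,500 × 0.111616 = 138,125.3226

$138,125.32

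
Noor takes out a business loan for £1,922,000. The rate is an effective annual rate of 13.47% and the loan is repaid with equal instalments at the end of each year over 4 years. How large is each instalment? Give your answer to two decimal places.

£652,486.12

PMT = 1.922e+06 / ( [1 − (1+0.1347)^(−4)] / 0.1347 ) = 1.922e+06 / 2.945657 = 652,486.1226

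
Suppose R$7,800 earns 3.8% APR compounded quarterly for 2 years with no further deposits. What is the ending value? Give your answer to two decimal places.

R$8,412.89

With 4 periods per year: i = 0.0095, n = 8.
7,800 × (1+0.0095)^8 = 7,800 × 1.078576 = 8,412.8896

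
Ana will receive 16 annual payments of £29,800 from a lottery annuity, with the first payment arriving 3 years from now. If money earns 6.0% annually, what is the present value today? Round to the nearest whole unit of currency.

£268,027

Value one period before first payment (t=2): 29800 × [1 − (1+0.06)^(−16)] / 0.06 = 29800 × 10.105895 = 301,155.6791
PV₀ = 301,155.6791 / (1+0.06)^2 = 301,155.6791 / 1.123600 = 268,027.4823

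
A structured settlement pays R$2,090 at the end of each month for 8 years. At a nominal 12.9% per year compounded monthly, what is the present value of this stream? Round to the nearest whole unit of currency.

R$124,766

Periodic rate i = 0.129/12 = 0.01075; n = 8 × 12 = 96 periods.
Annuity factor a(96|0.01075) = 59.696615; PV = 2090 × 59.696615 = 124,765.9262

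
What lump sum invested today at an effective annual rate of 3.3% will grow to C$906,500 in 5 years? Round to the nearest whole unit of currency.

C$770,666

PV = FV·(1+i)^(−n) = 906,500 × 0.850156 = 770,666.0026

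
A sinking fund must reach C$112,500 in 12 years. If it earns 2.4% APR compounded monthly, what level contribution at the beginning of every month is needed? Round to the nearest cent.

C$673.57

i = 0.024/12 = 0.002 per month; n = 12·12 = 144.
FV-annuity factor × (1+i) = 167.020248; PMT = 112500 / 167.020248 = 673.5710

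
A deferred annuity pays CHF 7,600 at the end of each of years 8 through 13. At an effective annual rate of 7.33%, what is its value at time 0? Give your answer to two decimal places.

PV at t=7 (ordinary 6-year annuity): 7600 × a(6|0.0733) = 7600 × 4.718366 = 35,859.5796
PV₀ = 35,859.5796 / (1+0.0733)^7 = 35,859.5796 / 1.640771 = 21,855.3260

CHF 21,855.33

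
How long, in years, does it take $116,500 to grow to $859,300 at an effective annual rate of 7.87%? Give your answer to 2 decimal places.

(1+i)^n = 859300/116500 = 7.37597, so n = ln 7.37597 / ln 1.0787 = 26.3769 years

26.38 years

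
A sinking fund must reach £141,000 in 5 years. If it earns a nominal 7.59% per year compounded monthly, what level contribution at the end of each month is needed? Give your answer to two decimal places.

With 12 periods per year: i = 0.006325, n = 60.
PMT = 141000 / ( [(1+0.006325)^60 − 1] / 0.006325 ) = 141000 / 72.696905 = 1,939.5599

£1,939.56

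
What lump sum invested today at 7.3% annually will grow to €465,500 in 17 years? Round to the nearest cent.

€140,515.56

Discount factor = (1+0.073)^(−17) = 0.301859; PV = 465,500 × 0.301859 = 140,515.5579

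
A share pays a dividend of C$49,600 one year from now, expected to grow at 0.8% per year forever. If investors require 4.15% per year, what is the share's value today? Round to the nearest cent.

C$1,480,597.01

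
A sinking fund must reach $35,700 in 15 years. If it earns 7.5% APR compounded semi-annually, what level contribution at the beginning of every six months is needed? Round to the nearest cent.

$639.59

Periodic rate i = 0.075/2 = 0.0375; n = 15 × 2 = 30 periods.
FV-annuity factor × (1+i) = 55.816709; PMT = 35700 / 55.816709 = 639.5934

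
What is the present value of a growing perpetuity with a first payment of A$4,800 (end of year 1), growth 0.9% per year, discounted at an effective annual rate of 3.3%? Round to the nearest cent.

A$200,000.00

PV = D₁/(r − g) = 4800/(0.033 − 0.009) = 200,000.0000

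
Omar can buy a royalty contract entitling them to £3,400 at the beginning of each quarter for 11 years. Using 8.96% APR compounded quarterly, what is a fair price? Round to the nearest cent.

£96,634.66

i = 0.0896/4 = 0.0224 per quarter; n = 11·4 = 44.
PV = PMT · [1 − (1+i)^(−n)] / i × (1+i) = 3400 · 28.421958 = 96,634.6567
(Beginning-of-period payments → annuity-due factor ×(1+i).)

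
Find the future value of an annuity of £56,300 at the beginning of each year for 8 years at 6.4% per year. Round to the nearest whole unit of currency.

£601,470

FV = PMT · [(1+i)^n − 1] / i × (1+i) = 56300 · 10.683301 = 601,469.8340
(annuity-due: payments at period start, so ×(1+i).)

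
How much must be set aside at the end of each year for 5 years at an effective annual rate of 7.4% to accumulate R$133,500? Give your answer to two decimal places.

PMT = 133500 / ( [(1+0.074)^5 − 1] / 0.074 ) = 133500 / 5.796816 = 23,029.8836

R$23,029.88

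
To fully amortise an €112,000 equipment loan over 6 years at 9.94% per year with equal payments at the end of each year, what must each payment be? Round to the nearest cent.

€25,670.83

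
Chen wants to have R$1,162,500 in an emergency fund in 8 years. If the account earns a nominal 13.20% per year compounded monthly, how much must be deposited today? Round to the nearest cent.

R$406,707.35

Periodic rate i = 0.132/12 = 0.011; n = 8 × 12 = 96 periods.
Discount factor = (1+0.011)^(−96) = 0.349856; PV = 1,162,500 × 0.349856 = 406,707.3536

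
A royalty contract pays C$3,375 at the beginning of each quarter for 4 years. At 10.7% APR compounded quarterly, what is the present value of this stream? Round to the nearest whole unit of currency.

C$44,629

i = 0.107/4 = 0.02675 per quarter; n = 4·4 = 16.
Annuity factor a(16|0.02675) × (1+i) = 13.223473; PV = 3375 × 13.223473 = 44,629.2207
Payments are at the start of each period, so multiply by (1+i).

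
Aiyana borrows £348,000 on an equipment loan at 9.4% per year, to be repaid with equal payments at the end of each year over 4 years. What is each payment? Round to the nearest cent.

PMT = 348000 / ( [1 − (1+0.094)^(−4)] / 0.094 ) = 348000 / 3.211479 = 108,361.3028

£108,361.30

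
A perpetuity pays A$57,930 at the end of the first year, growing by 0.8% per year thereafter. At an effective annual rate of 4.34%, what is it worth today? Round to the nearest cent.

A$1,636,440.68

PV = D₁/(r − g) = 57930/(0.0434 − 0.008) = 1,636,440.6780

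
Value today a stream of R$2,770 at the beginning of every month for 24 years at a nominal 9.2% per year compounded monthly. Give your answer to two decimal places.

i = 0.092/12 = 0.00766667 per month; n = 24·12 = 288.
PV = PMT · [1 − (1+i)^(−n)] / i × (1+i) = 2770 · 116.865261 = 323,716.7738
Payments are at the start of each period, so multiply by (1+i).

R$323,716.77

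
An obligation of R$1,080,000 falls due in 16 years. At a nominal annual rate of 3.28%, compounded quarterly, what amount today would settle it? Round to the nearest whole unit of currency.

Periodic rate i = 0.0328/4 = 0.0082; n = 16 × 4 = 64 periods.
PV = FV·(1+i)^(−n) = 1,080,000 × 0.592941 = 640,376.5159

R$640,377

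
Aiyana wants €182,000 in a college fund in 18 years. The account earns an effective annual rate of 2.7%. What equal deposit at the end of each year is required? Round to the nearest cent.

€7,985.63

FV-annuity factor = 22.790927; PMT = 182000 / 22.790927 = 7,985.6341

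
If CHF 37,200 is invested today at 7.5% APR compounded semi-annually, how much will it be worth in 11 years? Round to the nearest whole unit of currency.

CHF 83,614

With 2 periods per year: i = 0.0375, n = 22.
FV = PV·(1+i)^n = 37,200 × 2.247700 = 83,614.4348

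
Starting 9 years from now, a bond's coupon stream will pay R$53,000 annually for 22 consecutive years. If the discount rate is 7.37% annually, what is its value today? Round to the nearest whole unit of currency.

R$321,964

Value one period before first payment (t=8): 53000 × [1 − (1+0.0737)^(−22)] / 0.0737 = 53000 × 10.729899 = 568,684.6558
Discount back 8 years: 568,684.6558 × (1+0.0737)^(−8) = 568,684.6558 × 0.566156 = 321,964.4234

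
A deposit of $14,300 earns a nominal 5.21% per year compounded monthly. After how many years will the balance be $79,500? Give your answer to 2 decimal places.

Periodic rate i = 0.0521/12 = 0.00434167.
(1+i)^n = 79500/14300 = 5.55944, so n = ln 5.55944 / ln 1.00434 = 395.9813 months
= 395.9813/12 years

33.00 years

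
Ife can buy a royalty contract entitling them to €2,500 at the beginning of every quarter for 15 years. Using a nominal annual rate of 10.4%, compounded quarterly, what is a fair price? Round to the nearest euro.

Periodic rate i = 0.104/4 = 0.026; n = 15 × 4 = 60 periods.
PV = 2500 × [1 − (1+0.026)^(−60)] / 0.026 × (1+i) = 2500 × 31.002279 = 77,505.6965
Payments are at the start of each period, so multiply by (1+i).

€77,506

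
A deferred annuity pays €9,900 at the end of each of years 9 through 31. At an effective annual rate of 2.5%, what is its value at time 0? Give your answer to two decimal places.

€140,830.18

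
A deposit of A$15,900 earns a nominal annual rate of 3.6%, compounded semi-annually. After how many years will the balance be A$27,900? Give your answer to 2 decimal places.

Periodic rate i = 0.036/2 = 0.018.
n = ln(27900/15900) / ln(1+0.018) = ln(1.75472) / 0.017840 = 31.5196 half-years
= 31.5196/2 years

15.76 years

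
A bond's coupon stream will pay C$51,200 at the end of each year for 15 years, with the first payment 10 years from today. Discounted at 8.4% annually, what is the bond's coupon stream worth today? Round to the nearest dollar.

Value one period before first payment (t=9): 51200 × [1 − (1+0.084)^(−15)] / 0.084 = 51200 × 8.354328 = 427,741.5732
Discount back 9 years: 427,741.5732 × (1+0.084)^(−9) = 427,741.5732 × 0.483879 = 206,975.0149

C$206,975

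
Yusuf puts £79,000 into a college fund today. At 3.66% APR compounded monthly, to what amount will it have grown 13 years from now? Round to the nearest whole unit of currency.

£127,043

Periodic rate i = 0.0366/12 = 0.00305; n = 13 × 12 = 156 periods.
79,000 × (1+0.00305)^156 = 79,000 × 1.608136 = 127,042.7609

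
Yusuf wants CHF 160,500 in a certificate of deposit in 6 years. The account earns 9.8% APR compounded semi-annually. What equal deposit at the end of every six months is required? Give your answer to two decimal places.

CHF 10,141.99

With 2 periods per year: i = 0.049, n = 12.
FV-annuity factor = 15.825294; PMT = 160500 / 15.825294 = 10,141.9915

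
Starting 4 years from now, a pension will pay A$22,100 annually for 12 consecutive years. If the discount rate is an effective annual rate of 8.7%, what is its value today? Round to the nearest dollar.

A$125,098

PV at t=3 (ordinary 12-year annuity): 22100 × a(12|0.087) = 22100 × 7.270230 = 160,672.0922
PV₀ = 160,672.0922 / (1+0.087)^3 = 160,672.0922 / 1.284366 = 125,098.4177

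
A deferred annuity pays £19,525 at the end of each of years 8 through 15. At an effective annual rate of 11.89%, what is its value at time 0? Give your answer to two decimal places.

PV at t=7 (ordinary 8-year annuity): 19525 × a(8|0.1189) = 19525 × 4.986790 = 97,367.0750
Discount back 7 years: 97,367.0750 × (1+0.1189)^(−7) = 97,367.0750 × 0.455471 = 44,347.9150

£44,347.92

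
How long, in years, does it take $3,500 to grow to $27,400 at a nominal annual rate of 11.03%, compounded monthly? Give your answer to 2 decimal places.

18.74 years

Periodic rate i = 0.1103/12 = 0.00919167.
n = ln(27400/3500) / ln(1+0.00919167) = ln(7.82857) / 0.009150 = 224.9018 months
= 224.9018/12 years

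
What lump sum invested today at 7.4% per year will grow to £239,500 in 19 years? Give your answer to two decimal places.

£61,691.34

PV = FV·(1+i)^(−n) = 239,500 × 0.257584 = 61,691.3355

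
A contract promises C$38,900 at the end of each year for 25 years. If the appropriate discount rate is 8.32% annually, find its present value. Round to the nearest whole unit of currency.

C$404,145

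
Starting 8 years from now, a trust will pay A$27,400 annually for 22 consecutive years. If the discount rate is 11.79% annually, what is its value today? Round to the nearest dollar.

A$97,342

PV at t=7 (ordinary 22-year annuity): 27400 × a(22|0.1179) = 27400 × 7.751263 = 212,384.5960
Discount back 7 years: 212,384.5960 × (1+0.1179)^(−7) = 212,384.5960 × 0.458331 = 97,342.4609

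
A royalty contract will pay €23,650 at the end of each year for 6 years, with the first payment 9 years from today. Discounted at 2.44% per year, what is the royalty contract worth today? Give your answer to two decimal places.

€107,634.21

PV at t=8 (ordinary 6-year annuity): 23650 × a(6|0.0244) = 23650 × 5.519195 = 130,528.9682
PV₀ = 130,528.9682 / (1+0.0244)^8 = 130,528.9682 / 1.212709 = 107,634.2147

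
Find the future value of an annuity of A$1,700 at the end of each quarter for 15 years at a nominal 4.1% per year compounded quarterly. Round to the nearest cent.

A$139,959.81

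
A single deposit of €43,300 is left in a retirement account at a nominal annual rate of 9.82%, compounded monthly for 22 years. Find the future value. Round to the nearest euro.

€372,323

i = 0.0982/12 = 0.00818333 per month; n = 22·12 = 264.
FV = PV·(1+i)^n = 43,300 × 8.598676 = 372,322.6918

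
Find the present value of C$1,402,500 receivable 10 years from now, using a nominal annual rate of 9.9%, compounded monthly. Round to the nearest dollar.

With 12 periods per year: i = 0.00825, n = 120.
PV = FV·(1+i)^(−n) = 1,402,500 × 0.373089 = 523,257.1704

C$523,257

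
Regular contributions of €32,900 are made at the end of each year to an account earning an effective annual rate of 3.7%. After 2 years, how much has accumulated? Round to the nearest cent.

Accumulation factor s(2|0.037) = 2.037000; FV = 32900 × 2.037000 = 67,017.3000

€67,017.30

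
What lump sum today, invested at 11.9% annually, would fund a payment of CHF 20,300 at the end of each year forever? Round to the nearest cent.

CHF 170,588.24

PV = C/r = 20300/0.119 = 170,588.2353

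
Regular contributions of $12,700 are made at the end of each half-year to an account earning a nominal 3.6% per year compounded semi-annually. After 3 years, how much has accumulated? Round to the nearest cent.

$79,712.42

i = 0.036/2 = 0.018 per half-year; n = 3·2 = 6.
Accumulation factor s(6|0.018) = 6.276568; FV = 12700 × 6.276568 = 79,712.4150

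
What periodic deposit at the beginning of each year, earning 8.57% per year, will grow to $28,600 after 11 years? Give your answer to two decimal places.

PMT = 28600 / ( [(1+0.0857)^11 − 1] / 0.0857 × (1+i) ) = 28600 / 18.630876 = 1,535.0861

$1,535.09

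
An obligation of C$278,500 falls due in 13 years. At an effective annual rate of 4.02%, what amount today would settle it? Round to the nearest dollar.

C$166,842

PV = FV·(1+i)^(−n) = 278,500 × 0.599075 = 166,842.2956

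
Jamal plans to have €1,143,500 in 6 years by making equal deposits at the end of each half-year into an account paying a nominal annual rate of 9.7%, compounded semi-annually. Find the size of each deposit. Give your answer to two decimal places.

€72,466.95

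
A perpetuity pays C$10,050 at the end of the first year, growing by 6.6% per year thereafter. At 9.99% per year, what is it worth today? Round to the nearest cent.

C$296,460.18

PV = D₁/(r − g) = 10050/(0.0999 − 0.066) = 296,460.1770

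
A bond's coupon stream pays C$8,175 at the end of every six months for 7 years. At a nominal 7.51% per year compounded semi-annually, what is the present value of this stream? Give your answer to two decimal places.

Periodic rate i = 0.0751/2 = 0.03755; n = 7 × 2 = 14 periods.
PV = PMT · [1 − (1+i)^(−n)] / i = 8175 · 10.736047 = 87,767.1858

C$87,767.19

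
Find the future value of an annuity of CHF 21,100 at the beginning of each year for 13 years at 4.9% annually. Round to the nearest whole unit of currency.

CHF 389,573

FV = 21100 × [(1+0.049)^13 − 1] / 0.049 × (1+i) = 21100 × 18.463170 = 389,572.8799
Payments are at the start of each period, so multiply by (1+i).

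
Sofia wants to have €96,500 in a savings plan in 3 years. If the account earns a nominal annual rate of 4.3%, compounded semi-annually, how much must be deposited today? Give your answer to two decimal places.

€84,937.03

Periodic rate i = 0.043/2 = 0.0215; n = 3 × 2 = 6 periods.
PV = 96,500 / (1 + 0.0215)^6 = 96,500 / 1.136136 = 84,937.0333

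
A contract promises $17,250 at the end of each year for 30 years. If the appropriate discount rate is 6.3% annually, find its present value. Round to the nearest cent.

Annuity factor a(30|0.063) = 13.334023; PV = 17250 × 13.334023 = 230,011.8934

$230,011.89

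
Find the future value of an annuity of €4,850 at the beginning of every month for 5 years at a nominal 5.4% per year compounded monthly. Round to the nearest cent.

€334,717.40

Periodic rate i = 0.054/12 = 0.0045; n = 5 × 12 = 60 periods.
Accumulation factor s(60|0.0045) × (1+i) = 69.013897; FV = 4850 × 69.013897 = 334,717.4017
Payments are at the start of each period, so multiply by (1+i).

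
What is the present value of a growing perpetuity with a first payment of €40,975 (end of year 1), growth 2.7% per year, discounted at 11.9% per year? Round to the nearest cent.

€445,380.43

PV = PMT / (i − g) = 40975 / (0.119 − 0.027) = 40975 / 0.092000 = 445,380.4348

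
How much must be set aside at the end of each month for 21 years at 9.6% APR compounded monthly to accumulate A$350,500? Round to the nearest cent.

Periodic rate i = 0.096/12 = 0.008; n = 21 × 12 = 252 periods.
FV-annuity factor = 806.030921; PMT = 350500 / 806.030921 = 434.8468

A$434.85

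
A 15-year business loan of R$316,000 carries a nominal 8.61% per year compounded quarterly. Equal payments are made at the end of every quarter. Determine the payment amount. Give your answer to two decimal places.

R$9,429.41

With 4 periods per year: i = 0.021525, n = 60.
Annuity-PV factor = 33.512166; PMT = 316000 / 33.512166 = 9,429.4114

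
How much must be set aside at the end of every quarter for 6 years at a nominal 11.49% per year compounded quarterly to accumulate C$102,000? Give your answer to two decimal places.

i = 0.1149/4 = 0.028725 per quarter; n = 6·4 = 24.
PMT = 102000 / ( [(1+0.028725)^24 − 1] / 0.028725 ) = 102000 / 33.881786 = 3,010.4670

C$3,010.47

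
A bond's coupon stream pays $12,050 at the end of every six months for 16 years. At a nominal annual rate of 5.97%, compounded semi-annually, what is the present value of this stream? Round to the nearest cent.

$246,186.90

Periodic rate i = 0.0597/2 = 0.02985; n = 16 × 2 = 32 periods.
Annuity factor a(32|0.02985) = 20.430448; PV = 12050 × 20.430448 = 246,186.9030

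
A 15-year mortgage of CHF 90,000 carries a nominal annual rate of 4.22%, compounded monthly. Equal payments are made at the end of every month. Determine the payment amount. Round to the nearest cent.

CHF 675.68

Periodic rate i = 0.0422/12 = 0.00351667; n = 15 × 12 = 180 periods.
PMT = 90000 / ( [1 − (1+0.00351667)^(−180)] / 0.00351667 ) = 90000 / 133.198186 = 675.6849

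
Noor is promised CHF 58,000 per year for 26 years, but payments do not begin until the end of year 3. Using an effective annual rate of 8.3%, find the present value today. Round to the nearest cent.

CHF 520,842.89

PV at t=2 (ordinary 26-year annuity): 58000 × a(26|0.083) = 58000 × 10.532602 = 610,890.8991
PV₀ = 610,890.8991 / (1+0.083)^2 = 610,890.8991 / 1.172889 = 520,842.8923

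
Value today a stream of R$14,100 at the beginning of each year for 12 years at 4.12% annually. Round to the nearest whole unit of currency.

PV = PMT · [1 − (1+i)^(−n)] / i × (1+i) = 14100 · 9.704052 = 136,827.1376
(annuity-due: payments at period start, so ×(1+i).)

R$136,827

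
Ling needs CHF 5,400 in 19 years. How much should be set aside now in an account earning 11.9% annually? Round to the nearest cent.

Discount factor = (1+0.119)^(−19) = 0.118094; PV = 5,400 × 0.118094 = 637.7084

CHF 637.71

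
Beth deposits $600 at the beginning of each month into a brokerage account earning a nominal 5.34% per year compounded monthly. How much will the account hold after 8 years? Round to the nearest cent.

i = 0.0534/12 = 0.00445 per month; n = 8·12 = 96.
FV = 600 × [(1+0.00445)^96 − 1] / 0.00445 × (1+i) = 600 × 119.971307 = 71,982.7844
(annuity-due: payments at period start, so ×(1+i).)

$71,982.78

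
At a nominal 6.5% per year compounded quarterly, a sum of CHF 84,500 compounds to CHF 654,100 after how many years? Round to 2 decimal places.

31.74 years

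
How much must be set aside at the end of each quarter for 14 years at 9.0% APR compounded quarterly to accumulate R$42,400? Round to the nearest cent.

Periodic rate i = 0.09/4 = 0.0225; n = 14 × 4 = 56 periods.
FV-annuity factor = 110.067912; PMT = 42400 / 110.067912 = 385.2167

R$385.22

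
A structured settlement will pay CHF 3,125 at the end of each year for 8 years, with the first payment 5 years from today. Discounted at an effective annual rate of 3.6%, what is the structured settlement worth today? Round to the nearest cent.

Value one period before first payment (t=4): 3125 × [1 − (1+0.036)^(−8)] / 0.036 = 3125 × 6.845357 = 21,391.7407
PV₀ = 21,391.7407 / (1+0.036)^4 = 21,391.7407 / 1.151964 = 18,569.7947

CHF 18,569.79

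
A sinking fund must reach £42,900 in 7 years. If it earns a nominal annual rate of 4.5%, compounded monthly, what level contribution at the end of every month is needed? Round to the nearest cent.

£435.44

Periodic rate i = 0.045/12 = 0.00375; n = 7 × 12 = 84 periods.
PMT = 42900 / ( [(1+0.00375)^84 − 1] / 0.00375 ) = 42900 / 98.520602 = 435.4419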